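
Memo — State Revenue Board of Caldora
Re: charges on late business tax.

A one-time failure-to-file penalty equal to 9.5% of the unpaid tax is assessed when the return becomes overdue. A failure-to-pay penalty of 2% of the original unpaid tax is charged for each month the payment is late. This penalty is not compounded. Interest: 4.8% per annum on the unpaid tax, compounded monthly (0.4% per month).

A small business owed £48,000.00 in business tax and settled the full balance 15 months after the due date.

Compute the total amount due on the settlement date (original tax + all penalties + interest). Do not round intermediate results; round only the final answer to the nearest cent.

£69,922.05

Failure-to-file penalty: 9.5% × £48,000.00 = £4,560.00
Failure-to-pay penalty = 2% × £48,000.00 × 15 mo = £14,400.00
Interest: £48,000.00 × ((1 + 0.004)^15 − 1) = £48,000.00 × 0.0617095… = £2,962.0547…
Total = £48,000.00 + £18,960.0000 + £2,962.0547… = £69,922.05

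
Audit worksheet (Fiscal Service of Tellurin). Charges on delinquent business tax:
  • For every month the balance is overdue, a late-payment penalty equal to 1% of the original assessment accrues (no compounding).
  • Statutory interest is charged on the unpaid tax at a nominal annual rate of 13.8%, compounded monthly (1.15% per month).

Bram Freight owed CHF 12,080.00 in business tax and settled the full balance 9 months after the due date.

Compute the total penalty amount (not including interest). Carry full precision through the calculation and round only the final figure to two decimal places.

Late-payment penalty = 1% × CHF 12,080.00 × 9 mo = CHF 1,087.20

CHF 1,087.20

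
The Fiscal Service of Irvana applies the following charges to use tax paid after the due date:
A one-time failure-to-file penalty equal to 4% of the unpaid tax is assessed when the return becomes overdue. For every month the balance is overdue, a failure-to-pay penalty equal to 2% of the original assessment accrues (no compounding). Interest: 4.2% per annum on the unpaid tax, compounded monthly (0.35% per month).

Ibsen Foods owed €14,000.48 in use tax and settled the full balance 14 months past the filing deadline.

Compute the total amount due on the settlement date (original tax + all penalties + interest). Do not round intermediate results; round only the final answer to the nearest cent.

Failure-to-file penalty: 4% × €14,000.48 = €560.02…
Failure-to-pay penalty = 2% × €14,000.48 × 14 mo = €3,920.13…
Interest: €14,000.48 × ((1 + 0.0035)^14 − 1) = €14,000.48 × 0.0501305… = €701.8512…
Total = €14,000.48 + €4,480.1536 + €701.8512… = €19,182.48

€19,182.48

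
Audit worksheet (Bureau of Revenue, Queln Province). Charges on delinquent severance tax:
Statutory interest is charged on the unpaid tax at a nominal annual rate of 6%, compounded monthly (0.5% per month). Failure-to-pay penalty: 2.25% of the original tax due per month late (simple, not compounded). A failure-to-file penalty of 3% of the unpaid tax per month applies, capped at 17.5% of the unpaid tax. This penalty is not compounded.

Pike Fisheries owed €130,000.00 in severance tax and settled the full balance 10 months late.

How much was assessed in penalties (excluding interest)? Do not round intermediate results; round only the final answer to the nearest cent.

Failure-to-file: 10 × 3% × €130,000.00 = €39,000.00, capped at 17.5% × €130,000.00 = €22,750.00
Failure-to-pay penalty: 10 × 2.25% × €130,000.00 = €29,250.00
Total penalty = €22,750.00 + €29,250.00 = €52,000.00

€52,000.00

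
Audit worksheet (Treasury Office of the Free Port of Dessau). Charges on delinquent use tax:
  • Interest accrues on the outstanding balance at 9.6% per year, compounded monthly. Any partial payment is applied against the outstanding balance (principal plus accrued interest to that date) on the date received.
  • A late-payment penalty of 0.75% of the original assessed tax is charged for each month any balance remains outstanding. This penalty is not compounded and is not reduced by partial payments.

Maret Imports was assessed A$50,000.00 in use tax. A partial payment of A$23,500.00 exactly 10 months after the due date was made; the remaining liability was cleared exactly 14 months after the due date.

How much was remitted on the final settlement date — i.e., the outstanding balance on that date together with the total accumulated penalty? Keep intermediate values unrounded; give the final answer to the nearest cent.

A$36,889.65

Monthly rate = 9.6% ÷ 12 = 0.8%
Balance at month 10: A$50,000.0000 × (1 + 0.008)^10 = A$54,147.1154…
After A$23,500.00 payment: A$54,147.1154… − A$23,500.00 = A$30,647.1154…
Balance at month 14: A$30,647.1154… × (1 + 0.008)^4 = A$31,639.6545…
Penalty: 14 × 0.75% × A$50,000.00 = A$5,250.00
Final settlement = outstanding balance + penalty = A$31,639.6545… + A$5,250.00 = A$36,889.65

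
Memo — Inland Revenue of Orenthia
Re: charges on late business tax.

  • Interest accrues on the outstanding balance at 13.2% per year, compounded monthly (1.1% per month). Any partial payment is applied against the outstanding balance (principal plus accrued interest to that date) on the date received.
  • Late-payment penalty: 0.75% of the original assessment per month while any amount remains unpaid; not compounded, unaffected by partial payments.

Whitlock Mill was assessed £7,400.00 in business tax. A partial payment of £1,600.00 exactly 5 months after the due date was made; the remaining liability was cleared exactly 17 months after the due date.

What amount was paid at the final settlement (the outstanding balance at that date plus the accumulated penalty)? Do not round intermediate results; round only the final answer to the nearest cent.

£8,031.58

Balance at month 5: £7,400.0000 × (1 + 0.011)^5 = £7,816.0530…
After £1,600.00 payment: £7,816.0530… − £1,600.00 = £6,216.0530…
Balance at month 17: £6,216.0530… × (1 + 0.011)^12 = £7,088.0795…
Penalty: 17 × 0.75% × £7,400.00 = £943.50
Final settlement = outstanding balance + penalty = £7,088.0795… + £943.50 = £8,031.58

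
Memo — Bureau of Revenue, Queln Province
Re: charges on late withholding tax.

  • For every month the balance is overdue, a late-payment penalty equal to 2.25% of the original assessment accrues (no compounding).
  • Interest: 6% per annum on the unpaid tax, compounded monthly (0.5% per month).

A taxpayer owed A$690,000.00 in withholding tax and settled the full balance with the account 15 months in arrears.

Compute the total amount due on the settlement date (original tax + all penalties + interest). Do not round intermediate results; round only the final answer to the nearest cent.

A$976,476.09

Late-payment penalty = 2.25% × A$690,000.00 × 15 mo = A$232,875.00
Interest: A$690,000.00 × ((1 + 0.005)^15 − 1) = A$690,000.00 × 0.0776827… = A$53,601.0889…
Total = A$690,000.00 + A$232,875.0000 + A$53,601.0889… = A$976,476.09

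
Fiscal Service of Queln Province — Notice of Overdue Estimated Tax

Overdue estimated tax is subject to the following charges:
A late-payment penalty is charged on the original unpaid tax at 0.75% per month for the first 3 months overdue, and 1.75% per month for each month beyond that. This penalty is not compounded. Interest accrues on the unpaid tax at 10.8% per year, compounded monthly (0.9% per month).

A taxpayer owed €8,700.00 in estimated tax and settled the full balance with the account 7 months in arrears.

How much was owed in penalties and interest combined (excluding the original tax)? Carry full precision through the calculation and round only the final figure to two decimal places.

Penalty, months 1–3: 3 × 0.75% × €8,700.00 = €195.75
Penalty, months 4–7: 4 × 1.75% × €8,700.00 = €609.00
Interest: €8,700.00 × ((1 + 0.009)^7 − 1) = €8,700.00 × 0.0647267… = €563.1227…
Penalties + interest = €804.7500 + €563.1227… = €1,367.87

€1,367.87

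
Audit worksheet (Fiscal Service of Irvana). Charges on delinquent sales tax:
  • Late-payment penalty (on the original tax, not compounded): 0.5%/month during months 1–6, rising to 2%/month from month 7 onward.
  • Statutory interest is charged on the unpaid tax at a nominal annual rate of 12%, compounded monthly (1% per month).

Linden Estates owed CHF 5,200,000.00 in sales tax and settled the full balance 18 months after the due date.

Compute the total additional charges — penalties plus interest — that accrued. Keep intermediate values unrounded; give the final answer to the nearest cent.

Penalty, months 1–6: 6 × 0.5% × CHF 5,200,000.00 = CHF 156,000.00
Penalty, months 7–18: 12 × 2% × CHF 5,200,000.00 = CHF 1,248,000.00
Interest: CHF 5,200,000.00 × ((1 + 0.01)^18 − 1) = CHF 5,200,000.00 × 0.1961475… = CHF 1,019,966.8736…
Penalties + interest = CHF 1,404,000.0000 + CHF 1,019,966.8736… = CHF 2,423,966.87

CHF 2,423,966.87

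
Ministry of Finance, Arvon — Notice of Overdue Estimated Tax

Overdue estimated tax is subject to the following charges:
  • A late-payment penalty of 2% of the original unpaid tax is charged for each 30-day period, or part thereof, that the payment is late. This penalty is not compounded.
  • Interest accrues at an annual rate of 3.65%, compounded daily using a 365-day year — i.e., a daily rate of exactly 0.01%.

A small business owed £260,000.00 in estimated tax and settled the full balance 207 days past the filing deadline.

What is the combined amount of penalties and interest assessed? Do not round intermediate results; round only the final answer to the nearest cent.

£41,837.82

Penalty periods: ⌈207/30⌉ = 7; penalty = 7 × 2% × £260,000.00 = £36,400.00
Interest: £260,000.00 × ((1 + 0.0001)^207 − 1) = £260,000.00 × 0.02091467… = £5,437.8153…
Penalties + interest = £36,400.0000 + £5,437.8153… = £41,837.82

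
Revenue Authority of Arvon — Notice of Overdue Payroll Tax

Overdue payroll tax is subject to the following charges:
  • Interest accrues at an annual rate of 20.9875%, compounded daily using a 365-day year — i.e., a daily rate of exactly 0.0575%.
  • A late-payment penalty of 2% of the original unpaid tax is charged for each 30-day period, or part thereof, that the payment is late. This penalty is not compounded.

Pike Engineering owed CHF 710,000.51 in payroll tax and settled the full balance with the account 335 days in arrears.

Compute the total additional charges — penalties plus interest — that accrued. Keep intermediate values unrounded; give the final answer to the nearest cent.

CHF 321,176.49

Penalty periods: ⌈335/30⌉ = 12; penalty = 12 × 2% × CHF 710,000.51 = CHF 170,400.12…
Interest: CHF 710,000.51 × ((1 + 0.000575)^335 − 1) = CHF 710,000.51 × 0.21236093… = CHF 150,776.3696…
Penalties + interest = CHF 170,400.1224 + CHF 150,776.3696… = CHF 321,176.49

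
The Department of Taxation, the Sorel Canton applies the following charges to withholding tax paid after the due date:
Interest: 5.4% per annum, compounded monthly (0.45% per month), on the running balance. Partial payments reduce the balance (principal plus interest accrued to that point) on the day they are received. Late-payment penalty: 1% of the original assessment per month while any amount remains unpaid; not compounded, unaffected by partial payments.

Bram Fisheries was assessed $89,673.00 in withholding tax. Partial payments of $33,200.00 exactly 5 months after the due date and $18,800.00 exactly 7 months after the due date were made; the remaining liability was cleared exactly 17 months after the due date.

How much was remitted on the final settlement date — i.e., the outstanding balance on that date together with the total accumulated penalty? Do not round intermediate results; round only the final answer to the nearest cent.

Balance at month 5: $89,673.0000 × (1 + 0.0045)^5 = $91,708.8832…
After $33,200.00 payment: $91,708.8832… − $33,200.00 = $58,508.8832…
Balance at month 7: $58,508.8832… × (1 + 0.0045)^2 = $59,036.6479…
After $18,800.00 payment: $59,036.6479… − $18,800.00 = $40,236.6479…
Balance at month 17: $40,236.6479… × (1 + 0.0045)^10 = $42,084.4062…
Penalty: 17 × 1% × $89,673.00 = $15,244.41
Final settlement = outstanding balance + penalty = $42,084.4062… + $15,244.41 = $57,328.82

$57,328.82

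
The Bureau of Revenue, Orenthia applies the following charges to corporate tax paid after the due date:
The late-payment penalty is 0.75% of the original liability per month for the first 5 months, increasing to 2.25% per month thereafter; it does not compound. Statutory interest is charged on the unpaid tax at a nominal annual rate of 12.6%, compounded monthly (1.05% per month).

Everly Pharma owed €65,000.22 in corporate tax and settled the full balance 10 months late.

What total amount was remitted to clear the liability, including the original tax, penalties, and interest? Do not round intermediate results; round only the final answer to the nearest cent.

Penalty, months 1–5: 5 × 0.75% × €65,000.22 = €2,437.51…
Penalty, months 6–10: 5 × 2.25% × €65,000.22 = €7,312.52…
Interest: €65,000.22 × ((1 + 0.0105)^10 − 1) = €65,000.22 × 0.1101028… = €7,156.7030…
Total = €65,000.22 + €9,750.0330 + €7,156.7030… = €81,906.96

€81,906.96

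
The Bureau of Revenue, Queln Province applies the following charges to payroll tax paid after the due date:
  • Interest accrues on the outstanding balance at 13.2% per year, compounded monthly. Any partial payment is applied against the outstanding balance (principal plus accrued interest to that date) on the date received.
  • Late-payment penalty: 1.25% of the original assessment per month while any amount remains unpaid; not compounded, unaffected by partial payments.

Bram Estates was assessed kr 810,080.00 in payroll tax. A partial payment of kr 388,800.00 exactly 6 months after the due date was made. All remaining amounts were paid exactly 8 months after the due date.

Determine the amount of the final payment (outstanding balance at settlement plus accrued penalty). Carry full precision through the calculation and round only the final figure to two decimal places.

Monthly rate = 13.2% ÷ 12 = 1.1%
Balance at month 6: kr 810,080.0000 × (1 + 0.011)^6 = kr 865,037.3182…
After kr 388,800.00 payment: kr 865,037.3182… − kr 388,800.00 = kr 476,237.3182…
Balance at month 8: kr 476,237.3182… × (1 + 0.011)^2 = kr 486,772.1639…
Penalty: 8 × 1.25% × kr 810,080.00 = kr 81,008.00
Final settlement = outstanding balance + penalty = kr 486,772.1639… + kr 81,008.00 = kr 567,780.16

kr 567,780.16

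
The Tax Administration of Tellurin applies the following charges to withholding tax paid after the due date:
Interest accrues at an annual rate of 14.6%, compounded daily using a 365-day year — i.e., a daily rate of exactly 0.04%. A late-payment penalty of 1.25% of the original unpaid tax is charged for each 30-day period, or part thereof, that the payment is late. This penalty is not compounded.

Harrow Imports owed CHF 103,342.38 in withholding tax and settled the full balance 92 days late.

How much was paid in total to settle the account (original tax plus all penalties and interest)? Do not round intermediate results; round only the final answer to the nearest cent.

CHF 112,382.55

Penalty periods: ⌈92/30⌉ = 4; penalty = 4 × 1.25% × CHF 103,342.38 = CHF 5,167.12…
Interest: CHF 103,342.38 × ((1 + 0.0004)^92 − 1) = CHF 103,342.38 × 0.03747787… = CHF 3,873.0522…
Total = CHF 103,342.38 + CHF 5,167.1190 + CHF 3,873.0522… = CHF 112,382.55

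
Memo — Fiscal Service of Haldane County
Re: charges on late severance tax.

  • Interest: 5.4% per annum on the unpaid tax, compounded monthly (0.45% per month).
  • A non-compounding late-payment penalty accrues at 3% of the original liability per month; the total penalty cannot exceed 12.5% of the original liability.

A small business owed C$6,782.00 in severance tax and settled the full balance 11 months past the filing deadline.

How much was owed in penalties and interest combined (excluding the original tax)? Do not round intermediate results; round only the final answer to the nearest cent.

C$1,191.12

Penalty (uncapped): 11 × 3% × C$6,782.00 = C$2,238.06; cap = 12.5% × C$6,782.00 = C$847.75 → penalty = C$847.75
Interest: C$6,782.00 × ((1 + 0.0045)^11 − 1) = C$6,782.00 × 0.0506289… = C$343.3653…
Penalties + interest = C$847.7500 + C$343.3653… = C$1,191.12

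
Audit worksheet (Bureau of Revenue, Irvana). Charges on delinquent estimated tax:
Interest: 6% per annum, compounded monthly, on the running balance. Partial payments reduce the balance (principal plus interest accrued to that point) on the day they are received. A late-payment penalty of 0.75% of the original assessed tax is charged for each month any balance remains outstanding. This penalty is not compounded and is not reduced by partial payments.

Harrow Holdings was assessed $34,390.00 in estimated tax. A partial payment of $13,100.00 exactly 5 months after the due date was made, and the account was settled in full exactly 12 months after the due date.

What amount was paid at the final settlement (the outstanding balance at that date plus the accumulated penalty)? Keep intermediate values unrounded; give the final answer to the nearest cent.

Monthly rate = 6% ÷ 12 = 0.5%
Balance at month 5: $34,390.0000 × (1 + 0.005)^5 = $35,258.3906…
After $13,100.00 payment: $35,258.3906… − $13,100.00 = $22,158.3906…
Balance at month 12: $22,158.3906… × (1 + 0.005)^7 = $22,945.6649…
Penalty: 12 × 0.75% × $34,390.00 = $3,095.10
Final settlement = outstanding balance + penalty = $22,945.6649… + $3,095.10 = $26,040.76

$26,040.76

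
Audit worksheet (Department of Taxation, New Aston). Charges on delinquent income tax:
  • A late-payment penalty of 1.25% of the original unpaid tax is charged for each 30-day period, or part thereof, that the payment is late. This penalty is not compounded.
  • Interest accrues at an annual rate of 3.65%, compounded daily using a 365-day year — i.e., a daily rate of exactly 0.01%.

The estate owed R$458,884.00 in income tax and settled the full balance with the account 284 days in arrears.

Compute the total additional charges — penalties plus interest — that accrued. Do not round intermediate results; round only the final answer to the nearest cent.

Penalty periods: ⌈284/30⌉ = 10; penalty = 10 × 1.25% × R$458,884.00 = R$57,360.50
Interest: R$458,884.00 × ((1 + 0.0001)^284 − 1) = R$458,884.00 × 0.02880566… = R$13,218.4584…
Penalties + interest = R$57,360.5000 + R$13,218.4584… = R$70,578.96

R$70,578.96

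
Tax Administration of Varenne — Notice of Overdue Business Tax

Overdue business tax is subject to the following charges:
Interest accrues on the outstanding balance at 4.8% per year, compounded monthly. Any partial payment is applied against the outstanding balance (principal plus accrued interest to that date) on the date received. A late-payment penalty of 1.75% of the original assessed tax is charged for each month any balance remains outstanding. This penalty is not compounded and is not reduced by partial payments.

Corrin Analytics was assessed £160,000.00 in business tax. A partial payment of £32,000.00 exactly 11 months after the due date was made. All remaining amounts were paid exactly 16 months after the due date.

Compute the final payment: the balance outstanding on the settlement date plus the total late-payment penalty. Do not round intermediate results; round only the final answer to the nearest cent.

£182,707.87

Monthly rate = 4.8% ÷ 12 = 0.4%
Balance at month 11: £160,000.0000 × (1 + 0.004)^11 = £167,182.5032…
After £32,000.00 payment: £167,182.5032… − £32,000.00 = £135,182.5032…
Balance at month 16: £135,182.5032… × (1 + 0.004)^5 = £137,907.8691…
Penalty: 16 × 1.75% × £160,000.00 = £44,800.00
Final settlement = outstanding balance + penalty = £137,907.8691… + £44,800.00 = £182,707.87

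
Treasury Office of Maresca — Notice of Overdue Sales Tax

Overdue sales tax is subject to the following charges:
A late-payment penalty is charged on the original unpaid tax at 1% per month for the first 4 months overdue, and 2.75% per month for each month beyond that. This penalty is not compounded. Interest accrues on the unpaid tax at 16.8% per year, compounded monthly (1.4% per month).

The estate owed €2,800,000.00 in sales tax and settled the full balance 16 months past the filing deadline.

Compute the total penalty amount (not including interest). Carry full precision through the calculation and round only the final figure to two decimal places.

Penalty, months 1–4: 4 × 1% × €2,800,000.00 = €112,000.00
Penalty, months 5–16: 12 × 2.75% × €2,800,000.00 = €924,000.00
Total penalty = €112,000.00 + €924,000.00 = €1,036,000.00

€1,036,000.00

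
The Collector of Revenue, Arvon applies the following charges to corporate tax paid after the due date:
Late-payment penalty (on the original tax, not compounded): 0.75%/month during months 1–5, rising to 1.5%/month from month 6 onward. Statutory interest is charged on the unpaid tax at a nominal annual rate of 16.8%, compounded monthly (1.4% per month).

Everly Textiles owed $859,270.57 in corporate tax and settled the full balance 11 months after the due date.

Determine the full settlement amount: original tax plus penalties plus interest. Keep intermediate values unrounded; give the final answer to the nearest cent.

$1,110,818.33

Penalty, months 1–5: 5 × 0.75% × $859,270.57 = $32,222.65…
Penalty, months 6–11: 6 × 1.5% × $859,270.57 = $77,334.35…
Interest: $859,270.57 × ((1 + 0.014)^11 − 1) = $859,270.57 × 0.1652457… = $141,990.7576…
Total = $859,270.57 + $109,556.9977… + $141,990.7576… = $1,110,818.33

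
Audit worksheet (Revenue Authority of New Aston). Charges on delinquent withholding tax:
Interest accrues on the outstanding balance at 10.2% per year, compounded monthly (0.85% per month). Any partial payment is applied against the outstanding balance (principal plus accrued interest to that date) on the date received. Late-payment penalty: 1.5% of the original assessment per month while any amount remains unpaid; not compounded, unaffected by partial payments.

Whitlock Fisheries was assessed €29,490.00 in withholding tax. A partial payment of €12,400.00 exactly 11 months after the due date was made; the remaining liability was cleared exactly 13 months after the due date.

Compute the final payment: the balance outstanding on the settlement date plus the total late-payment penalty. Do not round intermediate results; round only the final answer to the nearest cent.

Balance at month 11: €29,490.0000 × (1 + 0.0085)^11 = €32,367.5405…
After €12,400.00 payment: €32,367.5405… − €12,400.00 = €19,967.5405…
Balance at month 13: €19,967.5405… × (1 + 0.0085)^2 = €20,308.4314…
Penalty: 13 × 1.5% × €29,490.00 = €5,750.55
Final settlement = outstanding balance + penalty = €20,308.4314… + €5,750.55 = €26,058.98

€26,058.98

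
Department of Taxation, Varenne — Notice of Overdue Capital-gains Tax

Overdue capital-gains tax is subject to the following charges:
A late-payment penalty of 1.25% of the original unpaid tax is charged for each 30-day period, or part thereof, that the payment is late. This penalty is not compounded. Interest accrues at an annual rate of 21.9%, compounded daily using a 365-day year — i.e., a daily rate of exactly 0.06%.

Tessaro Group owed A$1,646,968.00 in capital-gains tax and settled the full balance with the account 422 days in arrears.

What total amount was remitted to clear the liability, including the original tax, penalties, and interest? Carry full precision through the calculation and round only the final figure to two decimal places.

Penalty periods: ⌈422/30⌉ = 15; penalty = 15 × 1.25% × A$1,646,968.00 = A$308,806.50
Interest: A$1,646,968.00 × ((1 + 0.0006)^422 − 1) = A$1,646,968.00 × 0.28804307… = A$474,397.7270…
Total = A$1,646,968.00 + A$308,806.5000 + A$474,397.7270… = A$2,430,172.23

A$2,430,172.23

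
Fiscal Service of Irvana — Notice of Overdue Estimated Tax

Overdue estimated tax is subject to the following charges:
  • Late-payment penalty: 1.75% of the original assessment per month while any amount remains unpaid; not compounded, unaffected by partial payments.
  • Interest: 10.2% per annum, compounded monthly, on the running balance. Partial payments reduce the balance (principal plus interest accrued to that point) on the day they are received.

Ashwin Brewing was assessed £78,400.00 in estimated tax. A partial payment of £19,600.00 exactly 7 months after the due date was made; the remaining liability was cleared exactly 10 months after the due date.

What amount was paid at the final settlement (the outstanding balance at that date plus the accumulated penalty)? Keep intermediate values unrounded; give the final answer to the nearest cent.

£78,940.70

Monthly rate = 10.2% ÷ 12 = 0.85%
Balance at month 7: £78,400.0000 × (1 + 0.0085)^7 = £83,185.4520…
After £19,600.00 payment: £83,185.4520… − £19,600.00 = £63,585.4520…
Balance at month 10: £63,585.4520… × (1 + 0.0085)^3 = £65,220.7022…
Penalty: 10 × 1.75% × £78,400.00 = £13,720.00
Final settlement = outstanding balance + penalty = £65,220.7022… + £13,720.00 = £78,940.70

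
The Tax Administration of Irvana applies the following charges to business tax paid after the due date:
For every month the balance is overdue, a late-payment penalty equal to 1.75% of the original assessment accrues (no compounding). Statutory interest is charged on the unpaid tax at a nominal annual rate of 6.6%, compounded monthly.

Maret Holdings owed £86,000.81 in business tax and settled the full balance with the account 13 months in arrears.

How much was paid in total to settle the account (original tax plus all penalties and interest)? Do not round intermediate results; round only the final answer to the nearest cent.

Late-payment penalty = 1.75% × £86,000.81 × 13 mo = £19,565.18…
Interest (6.6%/yr ÷ 12 = 0.55%/month): £86,000.81 × ((1 + 0.0055)^13 − 1) = £6,356.1259…
Total = £86,000.81 + £19,565.1843… + £6,356.1259… = £111,922.12

£111,922.12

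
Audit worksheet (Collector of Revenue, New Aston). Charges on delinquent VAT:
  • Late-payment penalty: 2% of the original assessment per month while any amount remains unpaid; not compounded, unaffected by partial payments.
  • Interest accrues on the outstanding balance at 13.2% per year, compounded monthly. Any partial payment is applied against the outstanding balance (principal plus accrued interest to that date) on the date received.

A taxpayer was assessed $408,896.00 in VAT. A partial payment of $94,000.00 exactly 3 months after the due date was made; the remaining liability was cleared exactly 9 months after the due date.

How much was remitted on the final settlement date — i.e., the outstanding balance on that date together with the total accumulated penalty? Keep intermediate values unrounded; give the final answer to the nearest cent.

Monthly rate = 13.2% ÷ 12 = 1.1%
Balance at month 3: $408,896.0000 × (1 + 0.011)^3 = $422,538.5415…
After $94,000.00 payment: $422,538.5415… − $94,000.00 = $328,538.5415…
Balance at month 9: $328,538.5415… × (1 + 0.011)^6 = $350,827.2008…
Penalty: 9 × 2% × $408,896.00 = $73,601.28
Final settlement = outstanding balance + penalty = $350,827.2008… + $73,601.28 = $424,428.48

$424,428.48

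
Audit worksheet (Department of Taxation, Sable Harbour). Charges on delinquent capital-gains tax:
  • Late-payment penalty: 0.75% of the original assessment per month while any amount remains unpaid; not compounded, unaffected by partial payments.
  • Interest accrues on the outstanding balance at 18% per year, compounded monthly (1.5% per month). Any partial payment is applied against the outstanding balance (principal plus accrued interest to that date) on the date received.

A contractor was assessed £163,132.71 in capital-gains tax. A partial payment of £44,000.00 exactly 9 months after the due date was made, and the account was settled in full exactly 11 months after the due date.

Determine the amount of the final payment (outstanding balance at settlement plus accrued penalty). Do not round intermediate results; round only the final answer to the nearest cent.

Balance at month 9: £163,132.7100 × (1 + 0.015)^9 = £186,524.3053…
After £44,000.00 payment: £186,524.3053… − £44,000.00 = £142,524.3053…
Balance at month 11: £142,524.3053… × (1 + 0.015)^2 = £146,832.1024…
Penalty: 11 × 0.75% × £163,132.71 = £13,458.45…
Final settlement = outstanding balance + penalty = £146,832.1024… + £13,458.45… = £160,290.55

£160,290.55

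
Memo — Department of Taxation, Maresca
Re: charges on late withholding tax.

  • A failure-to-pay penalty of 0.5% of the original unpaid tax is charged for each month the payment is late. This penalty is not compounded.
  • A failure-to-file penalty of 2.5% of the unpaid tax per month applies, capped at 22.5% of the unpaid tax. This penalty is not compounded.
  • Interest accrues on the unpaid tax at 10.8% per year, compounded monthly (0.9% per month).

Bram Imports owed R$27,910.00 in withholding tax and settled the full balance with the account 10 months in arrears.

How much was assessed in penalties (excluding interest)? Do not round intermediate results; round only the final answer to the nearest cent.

R$7,675.25

Failure-to-file: 10 × 2.5% × R$27,910.00 = R$6,977.50, capped at 22.5% × R$27,910.00 = R$6,279.75
Failure-to-pay penalty = 0.5% × R$27,910.00 × 10 mo = R$1,395.50
Total penalty = R$6,279.75 + R$1,395.50 = R$7,675.25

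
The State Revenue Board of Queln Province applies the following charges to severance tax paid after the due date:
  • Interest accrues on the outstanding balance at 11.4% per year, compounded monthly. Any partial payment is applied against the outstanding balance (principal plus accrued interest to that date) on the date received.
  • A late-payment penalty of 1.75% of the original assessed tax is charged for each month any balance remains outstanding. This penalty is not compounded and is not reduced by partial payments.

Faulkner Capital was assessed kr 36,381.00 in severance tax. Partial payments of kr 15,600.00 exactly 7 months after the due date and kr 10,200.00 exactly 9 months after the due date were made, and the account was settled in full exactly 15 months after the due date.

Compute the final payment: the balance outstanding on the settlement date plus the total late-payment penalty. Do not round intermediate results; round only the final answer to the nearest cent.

Monthly rate = 11.4% ÷ 12 = 0.95%
Balance at month 7: kr 36,381.0000 × (1 + 0.0095)^7 = kr 38,870.3897…
After kr 15,600.00 payment: kr 38,870.3897… − kr 15,600.00 = kr 23,270.3897…
Balance at month 9: kr 23,270.3897… × (1 + 0.0095)^2 = kr 23,714.6273…
After kr 10,200.00 payment: kr 23,714.6273… − kr 10,200.00 = kr 13,514.6273…
Balance at month 15: kr 13,514.6273… × (1 + 0.0095)^6 = kr 14,303.4899…
Penalty: 15 × 1.75% × kr 36,381.00 = kr 9,550.01…
Final settlement = outstanding balance + penalty = kr 14,303.4899… + kr 9,550.01… = kr 23,853.50

kr 23,853.50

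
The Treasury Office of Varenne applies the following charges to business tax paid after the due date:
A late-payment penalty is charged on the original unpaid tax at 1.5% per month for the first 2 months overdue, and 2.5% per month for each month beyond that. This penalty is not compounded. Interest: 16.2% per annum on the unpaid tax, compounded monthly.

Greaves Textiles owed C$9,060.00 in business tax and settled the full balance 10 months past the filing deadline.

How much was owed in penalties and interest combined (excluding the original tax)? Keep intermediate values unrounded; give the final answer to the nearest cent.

C$3,383.94

Penalty, months 1–2: 2 × 1.5% × C$9,060.00 = C$271.80
Penalty, months 3–10: 8 × 2.5% × C$9,060.00 = C$1,812.00
Interest (16.2%/yr ÷ 12 = 1.35%/month): C$9,060.00 × ((1 + 0.0135)^10 − 1) = C$1,300.1425…
Penalties + interest = C$2,083.8000 + C$1,300.1425… = C$3,383.94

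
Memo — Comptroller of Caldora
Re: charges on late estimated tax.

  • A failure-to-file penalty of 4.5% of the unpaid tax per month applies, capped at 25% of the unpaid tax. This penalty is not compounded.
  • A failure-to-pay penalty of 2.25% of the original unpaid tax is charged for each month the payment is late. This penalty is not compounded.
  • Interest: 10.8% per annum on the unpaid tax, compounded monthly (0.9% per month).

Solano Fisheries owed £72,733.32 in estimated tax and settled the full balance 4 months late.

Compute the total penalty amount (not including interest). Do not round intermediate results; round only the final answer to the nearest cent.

Failure-to-file: 4 × 4.5% × £72,733.32 = £13,092.00… (under the 25% cap)
Failure-to-pay penalty: 4 × 2.25% × £72,733.32 = £6,546.00…
Total penalty = £13,092.00… + £6,546.00… = £19,638.00

£19,638.00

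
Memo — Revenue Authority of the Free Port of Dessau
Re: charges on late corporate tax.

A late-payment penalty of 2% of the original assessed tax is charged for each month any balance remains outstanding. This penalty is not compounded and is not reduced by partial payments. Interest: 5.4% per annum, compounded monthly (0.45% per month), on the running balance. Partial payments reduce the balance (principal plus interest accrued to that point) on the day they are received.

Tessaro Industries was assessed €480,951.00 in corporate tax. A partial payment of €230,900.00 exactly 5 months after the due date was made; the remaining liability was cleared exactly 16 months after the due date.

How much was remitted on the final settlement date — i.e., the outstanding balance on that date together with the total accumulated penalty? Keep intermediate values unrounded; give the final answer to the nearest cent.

€428,087.19

Balance at month 5: €480,951.0000 × (1 + 0.0045)^5 = €491,870.2293…
After €230,900.00 payment: €491,870.2293… − €230,900.00 = €260,970.2293…
Balance at month 16: €260,970.2293… × (1 + 0.0045)^11 = €274,182.8707…
Penalty: 16 × 2% × €480,951.00 = €153,904.32
Final settlement = outstanding balance + penalty = €274,182.8707… + €153,904.32 = €428,087.19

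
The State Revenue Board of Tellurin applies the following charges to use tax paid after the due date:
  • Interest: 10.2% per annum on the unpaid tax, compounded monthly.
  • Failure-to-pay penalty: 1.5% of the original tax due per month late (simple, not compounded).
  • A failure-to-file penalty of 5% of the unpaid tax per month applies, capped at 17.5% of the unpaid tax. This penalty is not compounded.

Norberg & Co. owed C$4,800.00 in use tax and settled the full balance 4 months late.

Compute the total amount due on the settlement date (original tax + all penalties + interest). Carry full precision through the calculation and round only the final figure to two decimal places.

C$6,093.29

Failure-to-file: 4 × 5% × C$4,800.00 = C$960.00, capped at 17.5% × C$4,800.00 = C$840.00
Failure-to-pay penalty: 4 × 1.5% × C$4,800.00 = C$288.00
Interest (10.2%/yr ÷ 12 = 0.85%/month): C$4,800.00 × ((1 + 0.0085)^4 − 1) = C$165.2926…
Total = C$4,800.00 + C$1,128.0000 + C$165.2926… = C$6,093.29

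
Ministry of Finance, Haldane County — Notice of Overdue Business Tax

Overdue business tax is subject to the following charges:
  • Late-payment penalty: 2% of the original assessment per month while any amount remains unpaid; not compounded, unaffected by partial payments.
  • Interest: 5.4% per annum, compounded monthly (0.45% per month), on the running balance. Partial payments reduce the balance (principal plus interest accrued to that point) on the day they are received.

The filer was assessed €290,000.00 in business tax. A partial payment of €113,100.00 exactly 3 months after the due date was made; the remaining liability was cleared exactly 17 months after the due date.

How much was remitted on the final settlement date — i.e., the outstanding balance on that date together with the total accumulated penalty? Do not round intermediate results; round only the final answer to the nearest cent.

€291,164.40

Balance at month 3: €290,000.0000 × (1 + 0.0045)^3 = €293,932.6439…
After €113,100.00 payment: €293,932.6439… − €113,100.00 = €180,832.6439…
Balance at month 17: €180,832.6439… × (1 + 0.0045)^14 = €192,564.4029…
Penalty: 17 × 2% × €290,000.00 = €98,600.00
Final settlement = outstanding balance + penalty = €192,564.4029… + €98,600.00 = €291,164.40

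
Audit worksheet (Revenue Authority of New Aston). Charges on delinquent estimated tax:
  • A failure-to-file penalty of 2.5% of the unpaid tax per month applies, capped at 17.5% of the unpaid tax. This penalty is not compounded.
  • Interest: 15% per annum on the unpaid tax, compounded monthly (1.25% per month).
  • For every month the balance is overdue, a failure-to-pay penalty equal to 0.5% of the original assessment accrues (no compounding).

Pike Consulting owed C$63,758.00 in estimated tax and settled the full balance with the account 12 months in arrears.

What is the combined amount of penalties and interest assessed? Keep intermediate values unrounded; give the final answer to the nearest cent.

C$25,232.52

Failure-to-file: 12 × 2.5% × C$63,758.00 = C$19,127.40, capped at 17.5% × C$63,758.00 = C$11,157.65
Failure-to-pay penalty: 12 × 0.5% × C$63,758.00 = C$3,825.48
Interest: C$63,758.00 × ((1 + 0.0125)^12 − 1) = C$63,758.00 × 0.1607545… = C$10,249.3865…
Penalties + interest = C$14,983.1300 + C$10,249.3865… = C$25,232.52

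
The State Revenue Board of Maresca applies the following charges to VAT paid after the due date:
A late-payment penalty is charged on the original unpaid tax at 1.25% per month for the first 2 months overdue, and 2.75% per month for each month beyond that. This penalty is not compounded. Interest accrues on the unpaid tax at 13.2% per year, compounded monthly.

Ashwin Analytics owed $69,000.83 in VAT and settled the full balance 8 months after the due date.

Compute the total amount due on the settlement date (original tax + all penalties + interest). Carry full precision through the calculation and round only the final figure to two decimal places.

$88,422.05

Penalty, months 1–2: 2 × 1.25% × $69,000.83 = $1,725.02…
Penalty, months 3–8: 6 × 2.75% × $69,000.83 = $11,385.14…
Interest (13.2%/yr ÷ 12 = 1.1%/month): $69,000.83 × ((1 + 0.011)^8 − 1) = $6,311.0622…
Total = $69,000.83 + $13,110.1577 + $6,311.0622… = $88,422.05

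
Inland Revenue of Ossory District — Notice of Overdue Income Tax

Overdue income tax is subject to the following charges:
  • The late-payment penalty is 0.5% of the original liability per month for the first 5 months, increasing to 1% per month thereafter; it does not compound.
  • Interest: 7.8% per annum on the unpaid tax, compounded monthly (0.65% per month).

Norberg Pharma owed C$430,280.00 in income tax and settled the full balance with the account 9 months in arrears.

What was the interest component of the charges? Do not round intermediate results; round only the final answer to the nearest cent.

Interest: C$430,280.00 × ((1 + 0.0065)^9 − 1) = C$430,280.00 × 0.0600443… = C$25,835.8592…

C$25,835.86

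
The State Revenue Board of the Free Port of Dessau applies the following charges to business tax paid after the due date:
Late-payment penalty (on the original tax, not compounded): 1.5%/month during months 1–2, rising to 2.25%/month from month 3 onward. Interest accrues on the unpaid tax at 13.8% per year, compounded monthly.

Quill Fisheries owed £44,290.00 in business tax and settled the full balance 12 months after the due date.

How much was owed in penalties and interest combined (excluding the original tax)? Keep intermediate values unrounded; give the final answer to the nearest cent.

Penalty, months 1–2: 2 × 1.5% × £44,290.00 = £1,328.70
Penalty, months 3–12: 10 × 2.25% × £44,290.00 = £9,965.25
Interest (13.8%/yr ÷ 12 = 1.15%/month): £44,290.00 × ((1 + 0.0115)^12 − 1) = £6,513.8150…
Penalties + interest = £11,293.9500 + £6,513.8150… = £17,807.76

£17,807.76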